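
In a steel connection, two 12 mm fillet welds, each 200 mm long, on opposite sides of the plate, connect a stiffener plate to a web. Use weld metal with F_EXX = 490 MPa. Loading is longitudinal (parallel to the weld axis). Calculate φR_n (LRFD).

φR_n ≈ 748 kN

Effective throat t_e = 0.707 × 12 = 8.484 mm.
Total length L = 400 mm; A_we = 8.484 × 400 = 3394 mm².
F_nw = 0.6 F_EXX = 0.6 × 490 = 294 MPa.
φR_n = 0.75 × 294 × 3394 × 10⁻³ = 748.3 kN.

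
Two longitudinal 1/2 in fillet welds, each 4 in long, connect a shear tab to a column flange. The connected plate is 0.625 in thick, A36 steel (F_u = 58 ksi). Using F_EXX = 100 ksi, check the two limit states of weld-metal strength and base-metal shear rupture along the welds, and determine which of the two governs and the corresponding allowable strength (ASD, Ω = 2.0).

R_n/Ω ≈ 84.8 kip (weld metal governs)

t_e = 0.707 × 0.5 = 0.3535 in; L = 8 in.
Weld metal: R_n/Ω = (1/2.0) × 0.6 × 100 × 0.3535 × 8 = 84.84 kip.
Base metal (shear rupture): R_n/Ω = (1/2.0) × 0.6 × 58 × 0.625 × 8 = 87 kip.
Governing: weld metal.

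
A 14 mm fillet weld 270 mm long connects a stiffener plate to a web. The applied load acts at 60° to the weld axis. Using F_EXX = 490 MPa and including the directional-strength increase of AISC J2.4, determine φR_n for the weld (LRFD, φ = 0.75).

t_e = 0.707 × 14 = 9.898 mm; A_we = 9.898 × 270 = 2672 mm².
Directional factor: 1.0 + 0.5 sin^1.5(60°) = 1.403.
F_nw = 0.6 × 490 × 1.403 = 412.5 MPa.
φR_n = 0.75 × 412.5 × 2672 × 10⁻³ = 826.7 kN.

φR_n ≈ 827 kN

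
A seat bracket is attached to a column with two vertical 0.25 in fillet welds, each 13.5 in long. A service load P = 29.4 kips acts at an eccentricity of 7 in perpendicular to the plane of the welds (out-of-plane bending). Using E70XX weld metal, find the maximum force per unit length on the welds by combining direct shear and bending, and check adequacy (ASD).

f_max ≈ 3.56 kip/in; adequate

E70XX → F_EXX = 70 ksi.
L_w = 2 × 13.5 = 27 in; section modulus (unit throat) S = 2 × L²/6 = 60.75 in².
Direct shear f_v = P/L_w = 29.4/27 = 1.089 kip/in.
Moment M = P × e = 29.4 × 7 = 205.8 kip·in; bending f_b = M/S = 3.388 kip/in.
f_max = √(f_v² + f_b²) = √(1.089² + 3.388²) = 3.558 kip/in.
r_n/Ω = (1/2.0) × 0.6 × 70 × (0.707 × 0.25) = 3.712 kip/in → adequate.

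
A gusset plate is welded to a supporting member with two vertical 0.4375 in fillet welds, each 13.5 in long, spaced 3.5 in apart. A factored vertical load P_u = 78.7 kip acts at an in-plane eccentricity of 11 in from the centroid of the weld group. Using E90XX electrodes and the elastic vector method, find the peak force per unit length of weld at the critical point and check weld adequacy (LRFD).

f_max ≈ 13.3 kip/in; NOT adequate

E90XX → F_EXX = 90 ksi.
Total weld length L_w = 27 in. Treat welds as unit-width lines.
Polar moment about centroid: J = 2[d³/12 + d(b/2)²] = 2[13.5³/12 + 13.5×1.75²] = 492.8 in³.
Direct shear f_v = P/L_w = 78.7 / 27 = 2.915 kip/in (vertical).
Torsion M = P·e = 78.7 × 11 = 865.7 kip·in.
Critical point at (x, y) = (1.75, 6.75) from centroid. f_tx = M·y/J = 11.86 kip/in; f_ty = M·x/J = 3.075 kip/in.
Resultant f_max = √[f_tx² + (f_v + f_ty)²] = √[11.86² + (2.915 + 3.075)²] = 13.29 kip/in.
Capacity per unit length: φr_n = 0.75 × 0.6 × 90 × (0.707 × 0.4375) = 12.53 kip/in.
13.29 > 12.53 → NOT adequate.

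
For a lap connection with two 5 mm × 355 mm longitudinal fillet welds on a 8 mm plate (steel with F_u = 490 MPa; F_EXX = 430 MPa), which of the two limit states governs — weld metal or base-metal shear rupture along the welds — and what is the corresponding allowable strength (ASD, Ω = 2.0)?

R_n/Ω ≈ 324 kN (weld metal governs)

t_e = 0.707 × 5 = 3.535 mm; L = 710 mm.
Weld metal: R_n/Ω = (1/2.0) × 0.6 × 430 × 3.535 × 710 × 10⁻³ = 323.8 kN.
Base metal (shear rupture): R_n/Ω = (1/2.0) × 0.6 × 490 × 8 × 710 × 10⁻³ = 835 kN.
Governing: weld metal.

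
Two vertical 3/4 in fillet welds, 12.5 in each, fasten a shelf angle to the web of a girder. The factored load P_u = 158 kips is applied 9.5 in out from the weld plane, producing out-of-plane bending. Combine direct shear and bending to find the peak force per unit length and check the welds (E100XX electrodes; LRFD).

E100XX → F_EXX = 100 ksi.
L_w = 2 × 12.5 = 25 in; section modulus (unit throat) S = 2 × L²/6 = 52.08 in².
Direct shear f_v = P/L_w = 158/25 = 6.32 kip/in.
Moment M = P × e = 158 × 9.5 = 1501 kip·in; bending f_b = M/S = 28.82 kip/in.
f_max = √(f_v² + f_b²) = √(6.32² + 28.82²) = 29.5 kip/in.
φr_n = 0.75 × 0.6 × 100 × (0.707 × 0.75) = 23.86 kip/in → NOT adequate.

f_max ≈ 29.5 kip/in; NOT adequate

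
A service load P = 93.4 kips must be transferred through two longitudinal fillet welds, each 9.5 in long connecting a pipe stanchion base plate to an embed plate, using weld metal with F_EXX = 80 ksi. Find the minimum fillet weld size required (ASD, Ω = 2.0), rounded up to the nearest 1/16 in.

Total weld length L = 19 in.
Required throat t_e = P × Ω / (0.6 F_EXX × L) = 93.4 × 2.0 / (0.6 × 80 × 19) = 0.2048 in.
Required leg w = t_e / 0.707 = 0.2897 in → use 5/16 in.

w = 5/16 in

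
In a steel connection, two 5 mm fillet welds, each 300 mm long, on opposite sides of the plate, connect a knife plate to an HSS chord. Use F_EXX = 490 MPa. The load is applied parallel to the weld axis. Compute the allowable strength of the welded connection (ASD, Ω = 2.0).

R_n/Ω ≈ 312 kN

Effective throat t_e = 0.707 × 5 = 3.535 mm.
Total length L = 600 mm; A_we = 3.535 × 600 = 2121 mm².
F_nw = 0.6 F_EXX = 0.6 × 490 = 294 MPa.
R_n = 294 × 2121 × 10⁻³ = 623.6 kN; R_n/Ω = 623.6/2.0 = 311.8 kN.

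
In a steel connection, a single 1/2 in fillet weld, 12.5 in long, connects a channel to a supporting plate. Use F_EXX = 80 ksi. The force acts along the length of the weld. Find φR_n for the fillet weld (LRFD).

Effective throat t_e = 0.707 × 0.5 = 0.3535 in.
Total length L = 12.5 in; A_we = 0.3535 × 12.5 = 4.419 in².
F_nw = 0.6 F_EXX = 0.6 × 80 = 48 ksi.
φR_n = 0.75 × 48 × 4.419 = 159.1 kip.

φR_n ≈ 159 kip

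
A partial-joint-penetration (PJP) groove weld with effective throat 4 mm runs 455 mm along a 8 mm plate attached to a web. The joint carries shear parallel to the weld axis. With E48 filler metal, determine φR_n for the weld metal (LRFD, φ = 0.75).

φR_n ≈ 393 kN

E48XX → F_EXX = 480 MPa.
Effective throat (given) t_e = 4 mm.
A_we = 4 × 455 = 1820 mm².
F_nw = 0.6 F_EXX = 288 MPa.
φR_n = 0.75 × 288 × 1820 × 10⁻³ = 393.1 kN.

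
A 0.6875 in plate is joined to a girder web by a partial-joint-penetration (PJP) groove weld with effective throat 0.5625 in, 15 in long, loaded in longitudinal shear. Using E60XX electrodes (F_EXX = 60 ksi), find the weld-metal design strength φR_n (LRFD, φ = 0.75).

Effective throat (given) t_e = 0.5625 in.
A_we = 0.5625 × 15 = 8.438 in².
F_nw = 0.6 F_EXX = 36 ksi.
φR_n = 0.75 × 36 × 8.438 = 227.8 kip.

φR_n ≈ 228 kip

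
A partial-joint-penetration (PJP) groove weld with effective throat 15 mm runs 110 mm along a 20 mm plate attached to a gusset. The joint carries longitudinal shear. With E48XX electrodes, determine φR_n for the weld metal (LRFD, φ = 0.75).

E48XX → F_EXX = 480 MPa.
Effective throat (given) t_e = 15 mm.
A_we = 15 × 110 = 1650 mm².
F_nw = 0.6 F_EXX = 288 MPa.
φR_n = 0.75 × 288 × 1650 × 10⁻³ = 356.4 kN.

φR_n ≈ 356 kN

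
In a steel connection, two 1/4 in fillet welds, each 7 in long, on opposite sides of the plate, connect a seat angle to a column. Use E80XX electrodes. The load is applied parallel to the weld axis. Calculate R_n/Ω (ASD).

E80XX → F_EXX = 80 ksi.
Effective throat t_e = 0.707 × 0.25 = 0.1767 in.
Total length L = 14 in; A_we = 0.1767 × 14 = 2.474 in².
F_nw = 0.6 F_EXX = 0.6 × 80 = 48 ksi.
R_n = 48 × 2.474 = 118.8 kips; R_n/Ω = 118.8/2.0 = 59.39 kips.

R_n/Ω ≈ 59.4 kips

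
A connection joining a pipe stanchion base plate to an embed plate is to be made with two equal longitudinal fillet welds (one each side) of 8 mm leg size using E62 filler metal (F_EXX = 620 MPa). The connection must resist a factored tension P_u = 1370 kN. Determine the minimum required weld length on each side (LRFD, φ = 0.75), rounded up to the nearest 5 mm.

Throat t_e = 0.707 × 8 = 5.656 mm.
φr_n = 0.75 × 0.6 × 620 × 5.656 × 10⁻³ = 1.578 kN/mm.
L_req = P_u / φr_n = 1370 / 1.578 = 868.2 mm total.
Per side: 868.2 / 2 = 434.1 mm.
Round up → use L = 435 mm on each side.

L = 435 mm on each side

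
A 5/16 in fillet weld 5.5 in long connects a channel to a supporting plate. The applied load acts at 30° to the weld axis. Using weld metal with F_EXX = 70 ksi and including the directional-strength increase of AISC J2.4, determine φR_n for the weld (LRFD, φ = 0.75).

φR_n ≈ 45 kips

t_e = 0.707 × 0.3125 = 0.2209 in; A_we = 0.2209 × 5.5 = 1.215 in².
Directional factor: 1.0 + 0.5 sin^1.5(30°) = 1.177.
F_nw = 0.6 × 70 × 1.177 = 49.42 ksi.
φR_n = 0.75 × 49.42 × 1.215 = 45.04 kips.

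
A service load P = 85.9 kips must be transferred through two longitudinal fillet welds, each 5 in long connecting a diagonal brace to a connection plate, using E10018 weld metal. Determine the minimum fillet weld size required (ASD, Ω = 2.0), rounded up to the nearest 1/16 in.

E100XX → F_EXX = 100 ksi.
Total weld length L = 10 in.
Required throat t_e = P × Ω / (0.6 F_EXX × L) = 85.9 × 2.0 / (0.6 × 100 × 10) = 0.2863 in.
Required leg w = t_e / 0.707 = 0.405 in → use 7/16 in.

w = 7/16 in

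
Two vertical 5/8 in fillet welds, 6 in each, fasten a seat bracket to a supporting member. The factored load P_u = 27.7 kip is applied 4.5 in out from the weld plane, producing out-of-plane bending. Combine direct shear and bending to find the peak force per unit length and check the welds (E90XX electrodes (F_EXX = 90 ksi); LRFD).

f_max ≈ 10.6 kip/in; adequate

L_w = 2 × 6 = 12 in; section modulus (unit throat) S = 2 × L²/6 = 12 in².
Direct shear f_v = P/L_w = 27.7/12 = 2.308 kip/in.
Moment M = P × e = 27.7 × 4.5 = 124.65 kip·in; bending f_b = M/S = 10.39 kip/in.
f_max = √(f_v² + f_b²) = √(2.308² + 10.39²) = 10.64 kip/in.
φr_n = 0.75 × 0.6 × 90 × (0.707 × 0.625) = 17.9 kip/in → adequate.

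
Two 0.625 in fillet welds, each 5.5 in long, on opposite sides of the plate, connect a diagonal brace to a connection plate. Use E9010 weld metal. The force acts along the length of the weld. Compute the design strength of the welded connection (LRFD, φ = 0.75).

E90XX → F_EXX = 90 ksi.
Effective throat t_e = 0.707 × 0.625 = 0.4419 in.
Total length L = 11 in; A_we = 0.4419 × 11 = 4.861 in².
F_nw = 0.6 F_EXX = 0.6 × 90 = 54 ksi.
φR_n = 0.75 × 54 × 4.861 = 196.9 kips.

φR_n ≈ 197 kips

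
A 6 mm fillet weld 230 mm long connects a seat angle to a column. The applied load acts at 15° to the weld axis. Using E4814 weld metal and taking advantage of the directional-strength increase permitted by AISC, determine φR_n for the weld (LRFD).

φR_n ≈ 225 kN

E48XX → F_EXX = 480 MPa.
t_e = 0.707 × 6 = 4.242 mm; A_we = 4.242 × 230 = 975.7 mm².
Directional factor: 1.0 + 0.5 sin^1.5(15°) = 1.066.
F_nw = 0.6 × 480 × 1.066 = 307 MPa.
φR_n = 0.75 × 307 × 975.7 × 10⁻³ = 224.6 kN.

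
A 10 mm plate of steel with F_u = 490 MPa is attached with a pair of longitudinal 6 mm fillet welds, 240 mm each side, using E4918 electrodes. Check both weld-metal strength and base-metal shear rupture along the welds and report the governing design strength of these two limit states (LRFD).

E49XX → F_EXX = 490 MPa.
t_e = 0.707 × 6 = 4.242 mm; L = 480 mm.
Weld metal: φR_n = 0.75 × 0.6 × 490 × 4.242 × 480 × 10⁻³ = 449 kN.
Base metal (shear rupture): φR_n = 0.75 × 0.6 × 490 × 10 × 480 × 10⁻³ = 1058 kN.
Governing: weld metal.

φR_n ≈ 449 kN (weld metal governs)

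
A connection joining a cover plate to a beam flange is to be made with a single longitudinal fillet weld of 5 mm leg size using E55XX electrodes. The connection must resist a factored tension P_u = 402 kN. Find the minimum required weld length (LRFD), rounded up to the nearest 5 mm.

L = 460 mm

E55XX → F_EXX = 550 MPa.
Throat t_e = 0.707 × 5 = 3.535 mm.
φr_n = 0.75 × 0.6 × 550 × 3.535 × 10⁻³ = 0.8749 kN/mm.
L_req = P_u / φr_n = 402 / 0.8749 = 459.5 mm total.
Round up → use L = 460 mm.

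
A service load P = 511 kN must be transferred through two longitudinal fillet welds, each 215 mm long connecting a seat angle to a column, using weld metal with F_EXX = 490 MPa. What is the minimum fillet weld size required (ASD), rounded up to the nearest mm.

w = 12 mm

Total weld length L = 430 mm.
Required throat t_e = P × Ω / (0.6 F_EXX × L) = 511 × 2.0 / (0.6 × 490 × 430 × 10⁻³) = 8.084 mm.
Required leg w = t_e / 0.707 = 11.43 mm → use 12 mm.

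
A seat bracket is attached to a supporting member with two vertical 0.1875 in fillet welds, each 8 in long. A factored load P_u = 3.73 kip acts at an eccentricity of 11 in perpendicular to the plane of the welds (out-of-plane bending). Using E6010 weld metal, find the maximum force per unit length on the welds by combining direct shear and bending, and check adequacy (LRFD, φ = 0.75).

E60XX → F_EXX = 60 ksi.
L_w = 2 × 8 = 16 in; section modulus (unit throat) S = 2 × L²/6 = 21.33 in².
Direct shear f_v = P/L_w = 3.73/16 = 0.2331 kip/in.
Moment M = P × e = 3.73 × 11 = 41.03 kip·in; bending f_b = M/S = 1.923 kip/in.
f_max = √(f_v² + f_b²) = √(0.2331² + 1.923²) = 1.937 kip/in.
φr_n = 0.75 × 0.6 × 60 × (0.707 × 0.1875) = 3.579 kip/in → adequate.

f_max ≈ 1.94 kip/in; adequate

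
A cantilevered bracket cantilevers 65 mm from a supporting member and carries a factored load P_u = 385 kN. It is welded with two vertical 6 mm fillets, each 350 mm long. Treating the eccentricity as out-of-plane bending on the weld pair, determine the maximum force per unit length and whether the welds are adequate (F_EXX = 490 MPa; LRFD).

f_max ≈ 823 N/mm; adequate

L_w = 2 × 350 = 700 mm; section modulus (unit throat) S = 2 × L²/6 = 40830 mm².
Direct shear f_v = P/L_w = 385×10³/700 = 550 N/mm.
Moment M = P × e = 385×10³ × 65 = 25025000 N·mm; bending f_b = M/S = 612.9 N/mm.
f_max = √(f_v² + f_b²) = √(550² + 612.9²) = 823.5 N/mm.
φr_n = 0.75 × 0.6 × 490 × (0.707 × 6) = 935.4 N/mm → adequate.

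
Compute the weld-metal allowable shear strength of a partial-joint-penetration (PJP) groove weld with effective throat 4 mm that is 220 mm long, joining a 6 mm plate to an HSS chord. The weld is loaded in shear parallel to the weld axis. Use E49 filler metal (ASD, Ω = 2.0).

R_n/Ω ≈ 129 kN

E49XX → F_EXX = 490 MPa.
Effective throat (given) t_e = 4 mm.
A_we = 4 × 220 = 880 mm².
F_nw = 0.6 F_EXX = 294 MPa.
R_n/Ω = (294 × 880) / 2.0 × 10⁻³ = 129.4 kN.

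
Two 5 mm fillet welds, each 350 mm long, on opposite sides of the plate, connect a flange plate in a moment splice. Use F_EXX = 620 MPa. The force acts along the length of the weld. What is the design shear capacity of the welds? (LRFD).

Effective throat t_e = 0.707 × 5 = 3.535 mm.
Total length L = 700 mm; A_we = 3.535 × 700 = 2474 mm².
F_nw = 0.6 F_EXX = 0.6 × 620 = 372 MPa.
φR_n = 0.75 × 372 × 2474 × 10⁻³ = 690.4 kN.

φR_n ≈ 690 kN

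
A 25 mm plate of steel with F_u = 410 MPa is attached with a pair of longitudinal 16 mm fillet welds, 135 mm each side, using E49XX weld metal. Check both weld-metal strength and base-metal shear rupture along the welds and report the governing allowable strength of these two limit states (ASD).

R_n/Ω ≈ 449 kN (weld metal governs)

E49XX → F_EXX = 490 MPa.
t_e = 0.707 × 16 = 11.31 mm; L = 270 mm.
Weld metal: R_n/Ω = (1/2.0) × 0.6 × 490 × 11.31 × 270 × 10⁻³ = 449 kN.
Base metal (shear rupture): R_n/Ω = (1/2.0) × 0.6 × 410 × 25 × 270 × 10⁻³ = 830.2 kN.
Governing: weld metal.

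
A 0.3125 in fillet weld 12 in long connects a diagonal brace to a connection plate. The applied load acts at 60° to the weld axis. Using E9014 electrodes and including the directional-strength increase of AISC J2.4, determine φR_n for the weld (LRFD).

φR_n ≈ 151 kips

E90XX → F_EXX = 90 ksi.
t_e = 0.707 × 0.3125 = 0.2209 in; A_we = 0.2209 × 12 = 2.651 in².
Directional factor: 1.0 + 0.5 sin^1.5(60°) = 1.403.
F_nw = 0.6 × 90 × 1.403 = 75.76 ksi.
φR_n = 0.75 × 75.76 × 2.651 = 150.6 kips.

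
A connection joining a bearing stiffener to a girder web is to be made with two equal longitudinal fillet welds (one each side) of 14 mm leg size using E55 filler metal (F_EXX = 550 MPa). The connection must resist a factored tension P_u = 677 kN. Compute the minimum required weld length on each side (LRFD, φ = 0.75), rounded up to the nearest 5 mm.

L = 140 mm on each side

Throat t_e = 0.707 × 14 = 9.898 mm.
φr_n = 0.75 × 0.6 × 550 × 9.898 × 10⁻³ = 2.45 kN/mm.
L_req = P_u / φr_n = 677 / 2.45 = 276.4 mm total.
Per side: 276.4 / 2 = 138.2 mm.
Round up → use L = 140 mm on each side.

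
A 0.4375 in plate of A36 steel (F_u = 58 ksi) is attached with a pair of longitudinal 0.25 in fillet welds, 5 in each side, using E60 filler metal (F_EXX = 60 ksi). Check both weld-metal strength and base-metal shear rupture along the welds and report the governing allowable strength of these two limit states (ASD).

t_e = 0.707 × 0.25 = 0.1767 in; L = 10 in.
Weld metal: R_n/Ω = (1/2.0) × 0.6 × 60 × 0.1767 × 10 = 31.81 kip.
Base metal (shear rupture): R_n/Ω = (1/2.0) × 0.6 × 58 × 0.4375 × 10 = 76.12 kip.
Governing: weld metal.

R_n/Ω ≈ 31.8 kip (weld metal governs)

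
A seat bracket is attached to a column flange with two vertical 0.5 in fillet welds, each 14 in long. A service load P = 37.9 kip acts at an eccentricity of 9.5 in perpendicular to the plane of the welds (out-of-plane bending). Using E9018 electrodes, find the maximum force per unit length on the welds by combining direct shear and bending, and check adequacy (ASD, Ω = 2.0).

f_max ≈ 5.67 kip/in; adequate

E90XX → F_EXX = 90 ksi.
L_w = 2 × 14 = 28 in; section modulus (unit throat) S = 2 × L²/6 = 65.33 in².
Direct shear f_v = P/L_w = 37.9/28 = 1.354 kip/in.
Moment M = P × e = 37.9 × 9.5 = 360.05 kip·in; bending f_b = M/S = 5.511 kip/in.
f_max = √(f_v² + f_b²) = √(1.354² + 5.511²) = 5.675 kip/in.
r_n/Ω = (1/2.0) × 0.6 × 90 × (0.707 × 0.5) = 9.544 kip/in → adequate.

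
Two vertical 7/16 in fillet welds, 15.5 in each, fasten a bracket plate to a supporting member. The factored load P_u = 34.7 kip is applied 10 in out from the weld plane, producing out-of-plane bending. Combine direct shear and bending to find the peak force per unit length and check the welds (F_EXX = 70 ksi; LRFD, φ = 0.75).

L_w = 2 × 15.5 = 31 in; section modulus (unit throat) S = 2 × L²/6 = 80.08 in².
Direct shear f_v = P/L_w = 34.7/31 = 1.119 kip/in.
Moment M = P × e = 34.7 × 10 = 347 kip·in; bending f_b = M/S = 4.333 kip/in.
f_max = √(f_v² + f_b²) = √(1.119² + 4.333²) = 4.475 kip/in.
φr_n = 0.75 × 0.6 × 70 × (0.707 × 0.4375) = 9.743 kip/in → adequate.

f_max ≈ 4.48 kip/in; adequate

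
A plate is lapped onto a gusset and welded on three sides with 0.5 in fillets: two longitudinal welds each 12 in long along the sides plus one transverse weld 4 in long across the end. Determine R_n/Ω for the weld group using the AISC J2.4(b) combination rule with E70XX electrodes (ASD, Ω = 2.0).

R_n/Ω ≈ 208 kip

E70XX → F_EXX = 70 ksi.
t_e = 0.707 × 0.5 = 0.3535 in.
R_nwl = 0.6 × 70 × 0.3535 × 24 = 356.3 kip (longitudinal, 2 welds).
R_nwt = 0.6 × 70 × 0.3535 × 4 = 59.39 kip (transverse, base value).
(i) R_nwl + R_nwt = 415.7 kip; (ii) 0.85 R_nwl + 1.5 R_nwt = 392 kip.
R_n = max = 415.7 kip [governs: (i)]; R_n/Ω = 207.9 kip.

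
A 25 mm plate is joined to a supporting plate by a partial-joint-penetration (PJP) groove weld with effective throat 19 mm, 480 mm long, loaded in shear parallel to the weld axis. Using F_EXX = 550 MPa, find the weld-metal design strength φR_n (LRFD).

φR_n ≈ 2260 kN

Effective throat (given) t_e = 19 mm.
A_we = 19 × 480 = 9120 mm².
F_nw = 0.6 F_EXX = 330 MPa.
φR_n = 0.75 × 330 × 9120 × 10⁻³ = 2257 kN.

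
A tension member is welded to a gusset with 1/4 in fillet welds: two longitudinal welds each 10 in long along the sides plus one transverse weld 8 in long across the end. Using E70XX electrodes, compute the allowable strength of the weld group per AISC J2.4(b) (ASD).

E70XX → F_EXX = 70 ksi.
t_e = 0.707 × 0.25 = 0.1767 in.
R_nwl = 0.6 × 70 × 0.1767 × 20 = 148.5 kips (longitudinal, 2 welds).
R_nwt = 0.6 × 70 × 0.1767 × 8 = 59.39 kips (transverse, base value).
(i) R_nwl + R_nwt = 207.9 kips; (ii) 0.85 R_nwl + 1.5 R_nwt = 215.3 kips.
R_n = max = 215.3 kips [governs: (ii)]; R_n/Ω = 107.6 kips.

R_n/Ω ≈ 108 kips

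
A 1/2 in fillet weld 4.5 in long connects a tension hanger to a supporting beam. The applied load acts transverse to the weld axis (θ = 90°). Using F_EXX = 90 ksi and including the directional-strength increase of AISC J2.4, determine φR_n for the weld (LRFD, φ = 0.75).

φR_n ≈ 96.6 kip

t_e = 0.707 × 0.5 = 0.3535 in; A_we = 0.3535 × 4.5 = 1.591 in².
Directional factor: 1.0 + 0.5 sin^1.5(90°) = 1.5.
F_nw = 0.6 × 90 × 1.5 = 81 ksi.
φR_n = 0.75 × 81 × 1.591 = 96.64 kip.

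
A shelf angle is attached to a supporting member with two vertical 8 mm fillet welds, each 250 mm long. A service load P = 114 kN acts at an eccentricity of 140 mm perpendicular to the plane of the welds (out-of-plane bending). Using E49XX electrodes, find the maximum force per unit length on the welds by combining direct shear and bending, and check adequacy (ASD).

f_max ≈ 799 N/mm; adequate

E49XX → F_EXX = 490 MPa.
L_w = 2 × 250 = 500 mm; section modulus (unit throat) S = 2 × L²/6 = 20830 mm².
Direct shear f_v = P/L_w = 114×10³/500 = 228 N/mm.
Moment M = P × e = 114×10³ × 140 = 15960000 N·mm; bending f_b = M/S = 766.1 N/mm.
f_max = √(f_v² + f_b²) = √(228² + 766.1²) = 799.3 N/mm.
r_n/Ω = (1/2.0) × 0.6 × 490 × (0.707 × 8) = 831.4 N/mm → adequate.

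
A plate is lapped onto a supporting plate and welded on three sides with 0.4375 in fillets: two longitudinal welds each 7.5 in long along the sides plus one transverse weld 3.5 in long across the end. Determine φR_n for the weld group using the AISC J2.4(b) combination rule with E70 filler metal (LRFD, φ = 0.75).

φR_n ≈ 180 kips

E70XX → F_EXX = 70 ksi.
t_e = 0.707 × 0.4375 = 0.3093 in.
R_nwl = 0.6 × 70 × 0.3093 × 15 = 194.9 kips (longitudinal, 2 welds).
R_nwt = 0.6 × 70 × 0.3093 × 3.5 = 45.47 kips (transverse, base value).
(i) R_nwl + R_nwt = 240.3 kips; (ii) 0.85 R_nwl + 1.5 R_nwt = 233.8 kips.
R_n = max = 240.3 kips [governs: (i)]; φR_n = 180.3 kips.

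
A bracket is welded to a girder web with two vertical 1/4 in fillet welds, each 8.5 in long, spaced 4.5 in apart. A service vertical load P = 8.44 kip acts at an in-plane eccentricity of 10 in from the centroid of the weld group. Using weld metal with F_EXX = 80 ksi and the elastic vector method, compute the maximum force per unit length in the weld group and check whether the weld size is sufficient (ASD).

f_max ≈ 2.43 kip/in; adequate

Total weld length L_w = 17 in. Treat welds as unit-width lines.
Polar moment about centroid: J = 2[d³/12 + d(b/2)²] = 2[8.5³/12 + 8.5×2.25²] = 188.4 in³.
Direct shear f_v = P/L_w = 8.44 / 17 = 0.4965 kip/in (vertical).
Torsion M = P·e = 8.44 × 10 = 84.4 kip·in.
Critical point at (x, y) = (2.25, 4.25) from centroid. f_tx = M·y/J = 1.904 kip/in; f_ty = M·x/J = 1.008 kip/in.
Resultant f_max = √[f_tx² + (f_v + f_ty)²] = √[1.904² + (0.4965 + 1.008)²] = 2.426 kip/in.
Capacity per unit length: r_n/Ω = (1/2.0) × 0.6 × 80 × (0.707 × 0.25) = 4.242 kip/in.
2.426 ≤ 4.242 → adequate.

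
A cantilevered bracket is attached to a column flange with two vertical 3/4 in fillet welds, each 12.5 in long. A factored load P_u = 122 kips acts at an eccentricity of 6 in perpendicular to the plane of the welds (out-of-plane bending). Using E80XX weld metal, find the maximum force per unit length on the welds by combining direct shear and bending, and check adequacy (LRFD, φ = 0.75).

E80XX → F_EXX = 80 ksi.
L_w = 2 × 12.5 = 25 in; section modulus (unit throat) S = 2 × L²/6 = 52.08 in².
Direct shear f_v = P/L_w = 122/25 = 4.88 kip/in.
Moment M = P × e = 122 × 6 = 732 kip·in; bending f_b = M/S = 14.05 kip/in.
f_max = √(f_v² + f_b²) = √(4.88² + 14.05²) = 14.88 kip/in.
φr_n = 0.75 × 0.6 × 80 × (0.707 × 0.75) = 19.09 kip/in → adequate.

f_max ≈ 14.9 kip/in; adequate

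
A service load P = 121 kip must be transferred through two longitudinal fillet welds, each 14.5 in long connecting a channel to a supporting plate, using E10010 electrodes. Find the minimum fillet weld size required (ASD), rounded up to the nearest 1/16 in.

w = 1/4 in

E100XX → F_EXX = 100 ksi.
Total weld length L = 29 in.
Required throat t_e = P × Ω / (0.6 F_EXX × L) = 121 × 2.0 / (0.6 × 100 × 29) = 0.1391 in.
Required leg w = t_e / 0.707 = 0.1967 in → use 1/4 in.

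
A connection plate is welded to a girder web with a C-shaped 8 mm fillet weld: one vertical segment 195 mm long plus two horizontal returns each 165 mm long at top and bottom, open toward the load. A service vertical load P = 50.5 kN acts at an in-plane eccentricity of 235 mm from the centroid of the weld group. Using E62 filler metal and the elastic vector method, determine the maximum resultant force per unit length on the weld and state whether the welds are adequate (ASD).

E62XX → F_EXX = 620 MPa.
Total weld length L_w = 525 mm. Treat welds as unit-width lines.
Centroid: x̄ = 2×165×82.5 / 525 = 51.86 mm from the vertical weld.
Polar moment about centroid: J = I_x + I_y = [195³/12 + 2×165×97.5²] + [195×51.86² + 2(165³/12 + 165×30.64²)] = 5338000 mm³.
Direct shear f_v = P/L_w = 50.5×10³ / 525 = 96.19 N/mm (vertical).
Torsion M = P·e = 50.5×10³ × 235 = 11868000 N·mm.
Critical point at (x, y) = (113.1, 97.5) from centroid. f_tx = M·y/J = 216.8 N/mm; f_ty = M·x/J = 251.5 N/mm.
Resultant f_max = √[f_tx² + (f_v + f_ty)²] = √[216.8² + (96.19 + 251.5)²] = 409.8 N/mm.
Capacity per unit length: r_n/Ω = (1/2.0) × 0.6 × 620 × (0.707 × 8) = 1052 N/mm.
409.8 ≤ 1052 → adequate.

f_max ≈ 410 N/mm; adequate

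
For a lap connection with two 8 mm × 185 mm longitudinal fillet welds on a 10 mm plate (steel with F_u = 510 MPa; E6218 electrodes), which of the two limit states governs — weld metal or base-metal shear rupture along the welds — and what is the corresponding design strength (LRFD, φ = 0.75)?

φR_n ≈ 584 kN (weld metal governs)

E62XX → F_EXX = 620 MPa.
t_e = 0.707 × 8 = 5.656 mm; L = 370 mm.
Weld metal: φR_n = 0.75 × 0.6 × 620 × 5.656 × 370 × 10⁻³ = 583.9 kN.
Base metal (shear rupture): φR_n = 0.75 × 0.6 × 510 × 10 × 370 × 10⁻³ = 849.2 kN.
Governing: weld metal.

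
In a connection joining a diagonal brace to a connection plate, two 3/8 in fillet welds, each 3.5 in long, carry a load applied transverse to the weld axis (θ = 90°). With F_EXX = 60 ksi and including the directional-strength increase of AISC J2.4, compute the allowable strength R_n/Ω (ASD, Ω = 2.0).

t_e = 0.707 × 0.375 = 0.2651 in; A_we = 0.2651 × 7 = 1.856 in².
Directional factor: 1.0 + 0.5 sin^1.5(90°) = 1.5.
F_nw = 0.6 × 60 × 1.5 = 54 ksi.
R_n/Ω = (54 × 1.856) / 2.0 = 50.11 kips.

R_n/Ω ≈ 50.1 kips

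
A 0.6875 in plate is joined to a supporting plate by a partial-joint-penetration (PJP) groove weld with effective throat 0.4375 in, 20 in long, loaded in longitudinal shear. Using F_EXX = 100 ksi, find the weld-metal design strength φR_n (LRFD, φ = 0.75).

Effective throat (given) t_e = 0.4375 in.
A_we = 0.4375 × 20 = 8.75 in².
F_nw = 0.6 F_EXX = 60 ksi.
φR_n = 0.75 × 60 × 8.75 = 393.8 kip.

φR_n ≈ 394 kip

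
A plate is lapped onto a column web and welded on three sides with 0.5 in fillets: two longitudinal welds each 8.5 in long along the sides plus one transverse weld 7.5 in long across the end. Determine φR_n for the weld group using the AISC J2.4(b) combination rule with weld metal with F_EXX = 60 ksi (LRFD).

φR_n ≈ 245 kip

t_e = 0.707 × 0.5 = 0.3535 in.
R_nwl = 0.6 × 60 × 0.3535 × 17 = 216.3 kip (longitudinal, 2 welds).
R_nwt = 0.6 × 60 × 0.3535 × 7.5 = 95.44 kip (transverse, base value).
(i) R_nwl + R_nwt = 311.8 kip; (ii) 0.85 R_nwl + 1.5 R_nwt = 327.1 kip.
R_n = max = 327.1 kip [governs: (ii)]; φR_n = 245.3 kip.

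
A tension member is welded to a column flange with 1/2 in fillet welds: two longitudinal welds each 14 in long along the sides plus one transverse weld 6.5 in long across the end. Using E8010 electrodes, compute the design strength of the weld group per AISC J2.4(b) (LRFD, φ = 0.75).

φR_n ≈ 439 kips

E80XX → F_EXX = 80 ksi.
t_e = 0.707 × 0.5 = 0.3535 in.
R_nwl = 0.6 × 80 × 0.3535 × 28 = 475.1 kips (longitudinal, 2 welds).
R_nwt = 0.6 × 80 × 0.3535 × 6.5 = 110.3 kips (transverse, base value).
(i) R_nwl + R_nwt = 585.4 kips; (ii) 0.85 R_nwl + 1.5 R_nwt = 569.3 kips.
R_n = max = 585.4 kips [governs: (i)]; φR_n = 439 kips.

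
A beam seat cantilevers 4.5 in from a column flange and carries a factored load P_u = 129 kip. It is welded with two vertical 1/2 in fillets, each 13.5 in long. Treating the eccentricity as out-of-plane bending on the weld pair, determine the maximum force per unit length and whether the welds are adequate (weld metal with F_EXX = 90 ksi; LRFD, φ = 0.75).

L_w = 2 × 13.5 = 27 in; section modulus (unit throat) S = 2 × L²/6 = 60.75 in².
Direct shear f_v = P/L_w = 129/27 = 4.778 kip/in.
Moment M = P × e = 129 × 4.5 = 580.5 kip·in; bending f_b = M/S = 9.556 kip/in.
f_max = √(f_v² + f_b²) = √(4.778² + 9.556²) = 10.68 kip/in.
φr_n = 0.75 × 0.6 × 90 × (0.707 × 0.5) = 14.32 kip/in → adequate.

f_max ≈ 10.7 kip/in; adequate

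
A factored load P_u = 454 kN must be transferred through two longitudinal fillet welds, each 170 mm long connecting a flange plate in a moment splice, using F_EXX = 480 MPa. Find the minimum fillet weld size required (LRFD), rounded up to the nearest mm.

Total weld length L = 340 mm.
Required throat t_e = P_u / (φ × 0.6 F_EXX × L) = 454 / (0.75 × 0.6 × 480 × 340 × 10⁻³) = 6.182 mm.
Required leg w = t_e / 0.707 = 8.744 mm → use 9 mm.

w = 9 mm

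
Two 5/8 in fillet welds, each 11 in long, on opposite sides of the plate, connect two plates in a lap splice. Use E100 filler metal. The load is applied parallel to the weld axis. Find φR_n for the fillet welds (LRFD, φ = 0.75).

φR_n ≈ 437 kips

E100XX → F_EXX = 100 ksi.
Effective throat t_e = 0.707 × 0.625 = 0.4419 in.
Total length L = 22 in; A_we = 0.4419 × 22 = 9.721 in².
F_nw = 0.6 F_EXX = 0.6 × 100 = 60 ksi.
φR_n = 0.75 × 60 × 9.721 = 437.5 kips.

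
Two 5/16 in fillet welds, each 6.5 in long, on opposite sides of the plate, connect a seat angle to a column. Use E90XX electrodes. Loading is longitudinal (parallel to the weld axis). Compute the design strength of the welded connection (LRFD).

φR_n ≈ 116 kips

E90XX → F_EXX = 90 ksi.
Effective throat t_e = 0.707 × 0.3125 = 0.2209 in.
Total length L = 13 in; A_we = 0.2209 × 13 = 2.872 in².
F_nw = 0.6 F_EXX = 0.6 × 90 = 54 ksi.
φR_n = 0.75 × 54 × 2.872 = 116.3 kips.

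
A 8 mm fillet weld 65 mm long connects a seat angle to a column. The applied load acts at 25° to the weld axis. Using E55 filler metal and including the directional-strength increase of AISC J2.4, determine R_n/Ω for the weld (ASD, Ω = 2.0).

E55XX → F_EXX = 550 MPa.
t_e = 0.707 × 8 = 5.656 mm; A_we = 5.656 × 65 = 367.6 mm².
Directional factor: 1.0 + 0.5 sin^1.5(25°) = 1.137.
F_nw = 0.6 × 550 × 1.137 = 375.3 MPa.
R_n/Ω = (375.3 × 367.6) / 2.0 × 10⁻³ = 68.99 kN.

R_n/Ω ≈ 69 kN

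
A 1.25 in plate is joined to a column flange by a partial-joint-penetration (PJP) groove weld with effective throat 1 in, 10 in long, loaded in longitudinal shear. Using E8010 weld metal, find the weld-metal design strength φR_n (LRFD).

E80XX → F_EXX = 80 ksi.
Effective throat (given) t_e = 1 in.
A_we = 1 × 10 = 10 in².
F_nw = 0.6 F_EXX = 48 ksi.
φR_n = 0.75 × 48 × 10 = 360 kip.

φR_n ≈ 360 kip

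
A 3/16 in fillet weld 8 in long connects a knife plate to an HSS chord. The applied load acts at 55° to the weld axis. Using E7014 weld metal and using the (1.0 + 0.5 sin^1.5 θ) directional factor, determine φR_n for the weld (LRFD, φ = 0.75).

φR_n ≈ 45.8 kip

E70XX → F_EXX = 70 ksi.
t_e = 0.707 × 0.1875 = 0.1326 in; A_we = 0.1326 × 8 = 1.06 in².
Directional factor: 1.0 + 0.5 sin^1.5(55°) = 1.371.
F_nw = 0.6 × 70 × 1.371 = 57.57 ksi.
φR_n = 0.75 × 57.57 × 1.06 = 45.79 kip.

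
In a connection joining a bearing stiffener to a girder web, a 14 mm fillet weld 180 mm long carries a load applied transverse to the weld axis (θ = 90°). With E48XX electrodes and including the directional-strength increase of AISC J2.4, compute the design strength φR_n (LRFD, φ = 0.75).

φR_n ≈ 577 kN

E48XX → F_EXX = 480 MPa.
t_e = 0.707 × 14 = 9.898 mm; A_we = 9.898 × 180 = 1782 mm².
Directional factor: 1.0 + 0.5 sin^1.5(90°) = 1.5.
F_nw = 0.6 × 480 × 1.5 = 432 MPa.
φR_n = 0.75 × 432 × 1782 × 10⁻³ = 577.3 kN.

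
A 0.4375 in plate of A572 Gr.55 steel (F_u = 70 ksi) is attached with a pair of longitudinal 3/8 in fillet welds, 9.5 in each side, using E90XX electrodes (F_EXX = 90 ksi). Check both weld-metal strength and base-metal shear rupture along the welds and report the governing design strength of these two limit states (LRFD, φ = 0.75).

φR_n ≈ 204 kips (weld metal governs)

t_e = 0.707 × 0.375 = 0.2651 in; L = 19 in.
Weld metal: φR_n = 0.75 × 0.6 × 90 × 0.2651 × 19 = 204 kips.
Base metal (shear rupture): φR_n = 0.75 × 0.6 × 70 × 0.4375 × 19 = 261.8 kips.
Governing: weld metal.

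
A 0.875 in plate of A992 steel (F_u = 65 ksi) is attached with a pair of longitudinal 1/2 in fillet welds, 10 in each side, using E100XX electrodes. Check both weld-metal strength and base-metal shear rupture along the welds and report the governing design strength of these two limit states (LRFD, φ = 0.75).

E100XX → F_EXX = 100 ksi.
t_e = 0.707 × 0.5 = 0.3535 in; L = 20 in.
Weld metal: φR_n = 0.75 × 0.6 × 100 × 0.3535 × 20 = 318.1 kip.
Base metal (shear rupture): φR_n = 0.75 × 0.6 × 65 × 0.875 × 20 = 511.9 kip.
Governing: weld metal.

φR_n ≈ 318 kip (weld metal governs)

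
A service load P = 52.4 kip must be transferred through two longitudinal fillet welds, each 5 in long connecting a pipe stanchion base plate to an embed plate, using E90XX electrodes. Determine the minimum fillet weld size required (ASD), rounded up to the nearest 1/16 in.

E90XX → F_EXX = 90 ksi.
Total weld length L = 10 in.
Required throat t_e = P × Ω / (0.6 F_EXX × L) = 52.4 × 2.0 / (0.6 × 90 × 10) = 0.1941 in.
Required leg w = t_e / 0.707 = 0.2745 in → use 5/16 in.

w = 5/16 in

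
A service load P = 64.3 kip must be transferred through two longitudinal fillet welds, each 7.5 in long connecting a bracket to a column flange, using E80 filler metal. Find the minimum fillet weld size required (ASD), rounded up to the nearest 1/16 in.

w = 5/16 in

E80XX → F_EXX = 80 ksi.
Total weld length L = 15 in.
Required throat t_e = P × Ω / (0.6 F_EXX × L) = 64.3 × 2.0 / (0.6 × 80 × 15) = 0.1786 in.
Required leg w = t_e / 0.707 = 0.2526 in → use 5/16 in.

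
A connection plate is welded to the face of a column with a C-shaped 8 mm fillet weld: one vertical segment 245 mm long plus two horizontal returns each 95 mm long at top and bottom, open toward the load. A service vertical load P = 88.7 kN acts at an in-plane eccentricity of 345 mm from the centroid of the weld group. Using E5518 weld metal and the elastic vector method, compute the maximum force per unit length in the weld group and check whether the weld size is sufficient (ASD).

f_max ≈ 1100 N/mm; NOT adequate

E55XX → F_EXX = 550 MPa.
Total weld length L_w = 435 mm. Treat welds as unit-width lines.
Centroid: x̄ = 2×95×47.5 / 435 = 20.75 mm from the vertical weld.
Polar moment about centroid: J = I_x + I_y = [245³/12 + 2×95×122.5²] + [245×20.75² + 2(95³/12 + 95×26.75²)] = 4461000 mm³.
Direct shear f_v = P/L_w = 88.7×10³ / 435 = 203.9 N/mm (vertical).
Torsion M = P·e = 88.7×10³ × 345 = 30602000 N·mm.
Critical point at (x, y) = (74.25, 122.5) from centroid. f_tx = M·y/J = 840.3 N/mm; f_ty = M·x/J = 509.4 N/mm.
Resultant f_max = √[f_tx² + (f_v + f_ty)²] = √[840.3² + (203.9 + 509.4)²] = 1102 N/mm.
Capacity per unit length: r_n/Ω = (1/2.0) × 0.6 × 550 × (0.707 × 8) = 933.2 N/mm.
1102 > 933.2 → NOT adequate.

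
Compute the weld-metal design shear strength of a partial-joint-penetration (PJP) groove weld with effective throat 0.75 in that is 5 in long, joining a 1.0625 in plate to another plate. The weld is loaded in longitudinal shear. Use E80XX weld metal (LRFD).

φR_n ≈ 135 kip

E80XX → F_EXX = 80 ksi.
Effective throat (given) t_e = 0.75 in.
A_we = 0.75 × 5 = 3.75 in².
F_nw = 0.6 F_EXX = 48 ksi.
φR_n = 0.75 × 48 × 3.75 = 135 kip.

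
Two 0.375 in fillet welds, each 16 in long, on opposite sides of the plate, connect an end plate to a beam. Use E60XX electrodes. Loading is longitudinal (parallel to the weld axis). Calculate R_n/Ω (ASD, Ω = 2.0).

R_n/Ω ≈ 153 kips

E60XX → F_EXX = 60 ksi.
Effective throat t_e = 0.707 × 0.375 = 0.2651 in.
Total length L = 32 in; A_we = 0.2651 × 32 = 8.484 in².
F_nw = 0.6 F_EXX = 0.6 × 60 = 36 ksi.
R_n = 36 × 8.484 = 305.4 kips; R_n/Ω = 305.4/2.0 = 152.7 kips.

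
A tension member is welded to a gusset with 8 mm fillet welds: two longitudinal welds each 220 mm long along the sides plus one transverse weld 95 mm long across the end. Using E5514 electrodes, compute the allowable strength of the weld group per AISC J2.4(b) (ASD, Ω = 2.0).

E55XX → F_EXX = 550 MPa.
t_e = 0.707 × 8 = 5.656 mm.
R_nwl = 0.6 × 550 × 5.656 × 440 × 10⁻³ = 821.3 kN (longitudinal, 2 welds).
R_nwt = 0.6 × 550 × 5.656 × 95 × 10⁻³ = 177.3 kN (transverse, base value).
(i) R_nwl + R_nwt = 998.6 kN; (ii) 0.85 R_nwl + 1.5 R_nwt = 964 kN.
R_n = max = 998.6 kN [governs: (i)]; R_n/Ω = 499.3 kN.

R_n/Ω ≈ 499 kN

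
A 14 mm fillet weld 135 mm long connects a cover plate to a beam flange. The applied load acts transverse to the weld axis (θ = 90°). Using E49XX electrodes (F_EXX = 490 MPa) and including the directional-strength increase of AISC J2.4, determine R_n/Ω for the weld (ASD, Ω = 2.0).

t_e = 0.707 × 14 = 9.898 mm; A_we = 9.898 × 135 = 1336 mm².
Directional factor: 1.0 + 0.5 sin^1.5(90°) = 1.5.
F_nw = 0.6 × 490 × 1.5 = 441 MPa.
R_n/Ω = (441 × 1336) / 2.0 × 10⁻³ = 294.6 kN.

R_n/Ω ≈ 295 kN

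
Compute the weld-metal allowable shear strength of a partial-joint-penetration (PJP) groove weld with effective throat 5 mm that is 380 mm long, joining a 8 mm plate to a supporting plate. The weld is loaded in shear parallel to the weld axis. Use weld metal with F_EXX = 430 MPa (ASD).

Effective throat (given) t_e = 5 mm.
A_we = 5 × 380 = 1900 mm².
F_nw = 0.6 F_EXX = 258 MPa.
R_n/Ω = (258 × 1900) / 2.0 × 10⁻³ = 245.1 kN.

R_n/Ω ≈ 245 kN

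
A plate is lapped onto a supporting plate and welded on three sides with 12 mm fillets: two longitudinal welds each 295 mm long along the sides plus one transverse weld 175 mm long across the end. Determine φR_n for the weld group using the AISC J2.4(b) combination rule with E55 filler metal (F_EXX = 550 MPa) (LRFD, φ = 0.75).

t_e = 0.707 × 12 = 8.484 mm.
R_nwl = 0.6 × 550 × 8.484 × 590 × 10⁻³ = 1652 kN (longitudinal, 2 welds).
R_nwt = 0.6 × 550 × 8.484 × 175 × 10⁻³ = 490 kN (transverse, base value).
(i) R_nwl + R_nwt = 2142 kN; (ii) 0.85 R_nwl + 1.5 R_nwt = 2139 kN.
R_n = max = 2142 kN [governs: (i)]; φR_n = 1606 kN.

φR_n ≈ 1610 kN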